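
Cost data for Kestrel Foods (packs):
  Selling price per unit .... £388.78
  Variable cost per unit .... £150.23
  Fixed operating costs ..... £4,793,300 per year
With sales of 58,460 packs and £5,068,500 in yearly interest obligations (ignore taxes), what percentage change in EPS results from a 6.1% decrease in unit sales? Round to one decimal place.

-20.8%

At 58,460 units, contribution = 58,460 × £238.55 = £13,945,633.00.
Operating income = contribution − fixed costs = £13,945,633.00 − £4,793,300 = £9,152,333.00.
After interest of £5,068,500.00, pre-tax earnings = £4,083,833.00.
DCL = total CM / (EBIT − I) = £13,945,633.00 / £4,083,833.00 = 3.4148.
%ΔEPS = DCL × %ΔSales = 3.4148 × -6.1% = -20.8%.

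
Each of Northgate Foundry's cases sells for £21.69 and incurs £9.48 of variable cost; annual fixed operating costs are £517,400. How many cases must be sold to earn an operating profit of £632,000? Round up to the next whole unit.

Contribution margin per unit = £21.69 − £9.48 = £12.21.
Need Q such that Q × £12.21 − £517,400 = £632,000, i.e. Q = £1,149,400 / £12.21 = 94,135.95 → 94,136.

94,136 cases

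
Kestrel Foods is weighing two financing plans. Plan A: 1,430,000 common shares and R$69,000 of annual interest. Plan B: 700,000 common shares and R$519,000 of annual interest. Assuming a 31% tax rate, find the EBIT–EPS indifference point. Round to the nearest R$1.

Set EPS_A = EPS_B: (EBIT − R$69,000)(1 − 0.31) ÷ 1,430,000 = (EBIT − R$519,000)(1 − 0.31) ÷ 700,000.
The (1 − t) factor cancels: (EBIT − 69,000) × 700,000 = (EBIT − 519,000) × 1,430,000.
Solving, EBIT = (519,000·1,430,000 − 69,000·700,000) / (1,430,000 − 700,000) = 693,870,000,000 / 730,000 = 950,506.85.

R$950,507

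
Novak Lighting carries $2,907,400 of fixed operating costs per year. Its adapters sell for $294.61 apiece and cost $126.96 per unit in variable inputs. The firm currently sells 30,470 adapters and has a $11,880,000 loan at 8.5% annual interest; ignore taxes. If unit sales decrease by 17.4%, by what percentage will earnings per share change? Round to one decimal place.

At 30,470 units, contribution = 30,470 × $167.65 = $5,108,295.50.
EBIT = $5,108,295.50 − $2,907,400 = $2,200,895.50.
Interest = $1,009,800.00, so EBIT − I = $1,191,095.50.
Degree of combined leverage = contribution ÷ (EBIT − I) = $5,108,295.50 ÷ $1,191,095.50 = 4.2887.
EPS therefore changes by 4.2887 × (-17.4%) = -74.6%.

-74.6%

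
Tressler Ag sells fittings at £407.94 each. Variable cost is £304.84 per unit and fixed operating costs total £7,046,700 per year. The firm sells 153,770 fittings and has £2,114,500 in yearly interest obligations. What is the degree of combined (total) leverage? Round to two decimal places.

2.37

Contribution at this volume is 153,770 × £103.10 = £15,853,687.00.
EBIT = £15,853,687.00 − £7,046,700 = £8,806,987.00. Interest = £2,114,500.00, so EBIT − I = £6,692,487.00.
DCL = contribution ÷ (EBIT − I) = £15,853,687.00 ÷ £6,692,487.00 = 2.3689.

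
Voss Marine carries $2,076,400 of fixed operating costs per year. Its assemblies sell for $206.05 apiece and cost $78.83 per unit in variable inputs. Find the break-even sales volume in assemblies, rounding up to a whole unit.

16,322 assemblies

Unit CM = price − variable cost = $206.05 − $78.83 = $127.22.
Break-even Q = $2,076,400 / $127.22 = 16,321.33 → 16,322 assemblies.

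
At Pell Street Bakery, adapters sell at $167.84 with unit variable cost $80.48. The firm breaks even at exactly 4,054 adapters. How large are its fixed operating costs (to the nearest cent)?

Contribution margin per unit = $167.84 − $80.48 = $87.36.
Since BE = FC / CM, FC = 4,054 × $87.36 = $354,157.44.

$354,157.44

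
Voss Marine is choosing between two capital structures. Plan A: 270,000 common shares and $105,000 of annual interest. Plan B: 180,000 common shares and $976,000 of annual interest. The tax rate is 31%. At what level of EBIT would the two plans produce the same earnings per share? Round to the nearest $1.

At indifference, (EBIT − 105,000)(1 − t)/270,000 = (EBIT − 976,000)(1 − t)/180,000.
Cancelling (1 − t) and cross-multiplying: 180,000·(EBIT − 105,000) = 270,000·(EBIT − 976,000).
Solving, EBIT = (976,000·270,000 − 105,000·180,000) / (270,000 − 180,000) = 244,620,000,000 / 90,000 = 2,718,000.00.

$2,718,000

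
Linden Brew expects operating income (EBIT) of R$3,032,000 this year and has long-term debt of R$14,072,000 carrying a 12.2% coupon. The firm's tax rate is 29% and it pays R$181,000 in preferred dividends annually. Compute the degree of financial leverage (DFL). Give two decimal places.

2.86

Annual interest charges come to R$1,716,784.00.
Preferred dividends grossed up pre-tax: R$181,000 / (1 − 0.29) = R$254,929.58.
DFL = EBIT ÷ [EBIT − I − D_p/(1−t)] = R$3,032,000 ÷ [R$3,032,000 − R$1,716,784.00 − R$254,929.58] = R$3,032,000 ÷ R$1,060,286.42 = 2.8596.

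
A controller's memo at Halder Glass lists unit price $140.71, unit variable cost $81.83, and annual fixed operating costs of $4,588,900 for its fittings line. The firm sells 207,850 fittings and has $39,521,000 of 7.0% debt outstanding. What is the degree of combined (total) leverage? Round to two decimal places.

At 207,850 units, contribution = 207,850 × $58.88 = $12,238,208.00.
Operating income = contribution − fixed costs = $12,238,208.00 − $4,588,900 = $7,649,308.00. Interest = $2,766,470.00, so EBIT − I = $4,882,838.00.
Degree of total leverage = total CM / (EBIT − interest) = $12,238,208.00 / $4,882,838.00 = 2.5064.

2.51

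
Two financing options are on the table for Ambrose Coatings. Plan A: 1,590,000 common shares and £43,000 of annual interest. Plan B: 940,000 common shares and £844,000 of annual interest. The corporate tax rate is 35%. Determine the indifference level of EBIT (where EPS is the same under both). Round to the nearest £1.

£2,002,369

At indifference, (EBIT − 43,000)(1 − t)/1,590,000 = (EBIT − 844,000)(1 − t)/940,000.
The (1 − t) factor cancels: (EBIT − 43,000) × 940,000 = (EBIT − 844,000) × 1,590,000.
EBIT × (1,590,000 − 940,000) = 844,000 × 1,590,000 − 43,000 × 940,000 = 1,301,540,000,000, so EBIT = 1,301,540,000,000 ÷ 650,000 = 2,002,369.23.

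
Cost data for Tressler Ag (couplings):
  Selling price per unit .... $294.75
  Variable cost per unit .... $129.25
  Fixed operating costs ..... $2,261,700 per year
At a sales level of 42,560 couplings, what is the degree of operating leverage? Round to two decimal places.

1.47

Total contribution margin = 42,560 × $165.50 = $7,043,680.00.
Subtracting fixed costs: EBIT = $7,043,680.00 − $2,261,700 = $4,781,980.00.
DOL = contribution ÷ EBIT = $7,043,680.00 ÷ $4,781,980.00 = 1.4730.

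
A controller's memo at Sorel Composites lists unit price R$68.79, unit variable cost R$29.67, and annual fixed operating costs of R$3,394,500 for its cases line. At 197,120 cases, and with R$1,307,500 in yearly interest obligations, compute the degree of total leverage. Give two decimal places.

Total contribution margin = 197,120 × R$39.12 = R$7,711,334.40.
EBIT = R$7,711,334.40 − R$3,394,500 = R$4,316,834.40. Interest = R$1,307,500.00, so EBIT − I = R$3,009,334.40.
DCL = contribution ÷ (EBIT − I) = R$7,711,334.40 ÷ R$3,009,334.40 = 2.5625.

2.56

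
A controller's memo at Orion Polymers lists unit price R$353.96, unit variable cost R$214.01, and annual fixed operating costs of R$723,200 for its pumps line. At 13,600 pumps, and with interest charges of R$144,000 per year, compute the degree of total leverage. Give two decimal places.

1.84

Total contribution margin = 13,600 × R$139.95 = R$1,903,320.00.
Subtracting fixed costs: EBIT = R$1,903,320.00 − R$723,200 = R$1,180,120.00. Interest = R$144,000.00, so EBIT − I = R$1,036,120.00.
DCL = contribution ÷ (EBIT − I) = R$1,903,320.00 ÷ R$1,036,120.00 = 1.8370.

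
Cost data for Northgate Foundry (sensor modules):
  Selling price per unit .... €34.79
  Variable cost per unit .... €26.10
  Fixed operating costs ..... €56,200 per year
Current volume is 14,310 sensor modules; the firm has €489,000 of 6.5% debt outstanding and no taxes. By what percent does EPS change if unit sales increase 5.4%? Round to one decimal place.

+18.5%

Total contribution margin = 14,310 × €8.69 = €124,353.90.
EBIT = €124,353.90 − €56,200 = €68,153.90.
Interest = €31,785.00, so EBIT − I = €36,368.90.
DCL = total CM / (EBIT − I) = €124,353.90 / €36,368.90 = 3.4192.
%ΔEPS = DCL × %ΔSales = 3.4192 × +5.4% = +18.5%.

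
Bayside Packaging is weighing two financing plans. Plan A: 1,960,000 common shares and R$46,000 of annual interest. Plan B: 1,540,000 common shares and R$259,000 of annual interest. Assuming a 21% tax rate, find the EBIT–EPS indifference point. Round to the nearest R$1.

At indifference, (EBIT − 46,000)(1 − t)/1,960,000 = (EBIT − 259,000)(1 − t)/1,540,000.
Cancelling (1 − t) and cross-multiplying: 1,540,000·(EBIT − 46,000) = 1,960,000·(EBIT − 259,000).
Solving, EBIT = (259,000·1,960,000 − 46,000·1,540,000) / (1,960,000 − 1,540,000) = 436,800,000,000 / 420,000 = 1,040,000.00.

R$1,040,000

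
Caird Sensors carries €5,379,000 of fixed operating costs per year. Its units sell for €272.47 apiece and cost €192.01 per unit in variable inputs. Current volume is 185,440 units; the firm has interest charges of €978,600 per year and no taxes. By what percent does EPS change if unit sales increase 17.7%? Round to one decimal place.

Contribution at this volume is 185,440 × €80.46 = €14,920,502.40.
EBIT = €14,920,502.40 − €5,379,000 = €9,541,502.40.
Interest = €978,600.00, so EBIT − I = €8,562,902.40.
Degree of combined leverage = contribution ÷ (EBIT − I) = €14,920,502.40 ÷ €8,562,902.40 = 1.7425.
EPS therefore changes by 1.7425 × (+17.7%) = +30.8%.

+30.8%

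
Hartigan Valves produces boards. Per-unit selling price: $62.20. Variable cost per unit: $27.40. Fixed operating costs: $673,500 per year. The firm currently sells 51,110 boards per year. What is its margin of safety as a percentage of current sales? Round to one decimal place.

Contribution margin per unit = $62.20 − $27.40 = $34.80. Break-even units = $673,500 ÷ $34.80 = 19,353.45; break-even revenue = 19,353.45 × $62.20 = $1,203,784.48.
Current sales = 51,110 × $62.20 = $3,179,042.00.
Margin of safety = ($3,179,042.00 − $1,203,784.48) ÷ $3,179,042.00 = 62.1%.

62.1%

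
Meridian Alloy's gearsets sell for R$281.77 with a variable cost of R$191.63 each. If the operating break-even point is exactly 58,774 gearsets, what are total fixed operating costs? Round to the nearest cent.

R$5,297,888.36

Each unit contributes R$281.77 − R$191.63 = R$90.14.
Fixed costs = break-even units × CM = 58,774 × R$90.14 = R$5,297,888.36.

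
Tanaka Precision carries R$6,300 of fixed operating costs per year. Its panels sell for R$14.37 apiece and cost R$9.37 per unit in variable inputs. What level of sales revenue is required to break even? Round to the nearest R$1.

Contribution margin per unit = R$14.37 − R$9.37 = R$5.00, a CM ratio of R$5.00 ÷ R$14.37 = 0.3479.
Break-even revenue = fixed costs × price ÷ CM = R$6,300 × R$14.37 ÷ R$5.00 = R$18,106.

R$18,106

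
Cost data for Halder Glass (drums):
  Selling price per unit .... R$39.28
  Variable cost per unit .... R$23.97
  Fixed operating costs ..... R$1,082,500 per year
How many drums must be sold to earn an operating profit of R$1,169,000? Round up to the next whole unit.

Each unit contributes R$39.28 − R$23.97 = R$15.31.
Required volume = (fixed costs + target profit) ÷ CM = (R$1,082,500 + R$1,169,000) ÷ R$15.31 = 147,060.74, so 147,061 drums.

147,061 drums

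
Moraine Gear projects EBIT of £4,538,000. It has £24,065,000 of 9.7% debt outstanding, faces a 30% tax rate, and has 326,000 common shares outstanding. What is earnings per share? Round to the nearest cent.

£4.73

Pre-tax income = £4,538,000 − £2,334,305.00 = £2,203,695.00.
After tax at 30%: net income = £2,203,695.00 × 0.70 = £1,542,586.50.
EPS = £1,542,586.50 ÷ 326,000 = £4.73.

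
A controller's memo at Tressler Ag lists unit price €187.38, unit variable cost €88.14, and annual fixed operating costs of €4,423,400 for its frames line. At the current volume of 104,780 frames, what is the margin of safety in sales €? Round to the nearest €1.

Each unit contributes €187.38 − €88.14 = €99.24. Break-even units = €4,423,400 ÷ €99.24 = 44,572.75; break-even revenue = 44,572.75 × €187.38 = €8,352,042.44.
Current sales = 104,780 × €187.38 = €19,633,676.40.
Margin of safety = €19,633,676.40 − €8,352,042.44 = €11,281,634.

€11,281,634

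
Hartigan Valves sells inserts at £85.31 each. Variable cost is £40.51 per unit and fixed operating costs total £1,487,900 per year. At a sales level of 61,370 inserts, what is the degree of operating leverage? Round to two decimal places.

2.18

At 61,370 units, contribution = 61,370 × £44.80 = £2,749,376.00.
EBIT = £2,749,376.00 − £1,487,900 = £1,261,476.00.
DOL = contribution ÷ EBIT = £2,749,376.00 ÷ £1,261,476.00 = 2.1795.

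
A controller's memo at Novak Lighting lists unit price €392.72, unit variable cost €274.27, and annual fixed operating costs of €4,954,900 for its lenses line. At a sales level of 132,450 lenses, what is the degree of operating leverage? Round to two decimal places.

Contribution at this volume is 132,450 × €118.45 = €15,688,702.50.
Operating income = contribution − fixed costs = €15,688,702.50 − €4,954,900 = €10,733,802.50.
So DOL = total CM / EBIT = €15,688,702.50 / €10,733,802.50 = 1.4616.

1.46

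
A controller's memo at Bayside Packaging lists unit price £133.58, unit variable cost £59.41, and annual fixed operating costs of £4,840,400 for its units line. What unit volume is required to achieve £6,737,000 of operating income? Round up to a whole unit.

156,093 units

Unit CM = price − variable cost = £133.58 − £59.41 = £74.17.
Need Q such that Q × £74.17 − £4,840,400 = £6,737,000, i.e. Q = £11,577,400 / £74.17 = 156,092.76 → 156,093.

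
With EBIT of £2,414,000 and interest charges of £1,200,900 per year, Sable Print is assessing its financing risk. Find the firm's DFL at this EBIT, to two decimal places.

Interest = £1,200,900.00.
Degree of financial leverage = EBIT / (EBIT − interest) = £2,414,000 / £1,213,100.00 = 1.9899.

1.99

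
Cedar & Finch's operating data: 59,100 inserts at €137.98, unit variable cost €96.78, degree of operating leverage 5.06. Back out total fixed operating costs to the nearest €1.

Total contribution margin = 59,100 × €41.20 = €2,434,920.00.
Since DOL = CM ÷ EBIT, EBIT = €2,434,920.00 ÷ 5.06 = €481,209.49.
Fixed costs = CM − EBIT = €2,434,920.00 − €481,209.49 = €1,953,711.

€1,953,711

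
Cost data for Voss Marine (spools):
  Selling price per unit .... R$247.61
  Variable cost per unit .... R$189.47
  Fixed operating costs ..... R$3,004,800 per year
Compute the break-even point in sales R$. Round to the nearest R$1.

R$12,797,016

CM per unit = R$247.61 − R$189.47 = R$58.14; CM ratio = R$58.14 / R$247.61 = 0.2348.
Break-even sales = FC ÷ CM ratio = R$3,004,800 × R$247.61 / R$58.14 = R$12,797,016.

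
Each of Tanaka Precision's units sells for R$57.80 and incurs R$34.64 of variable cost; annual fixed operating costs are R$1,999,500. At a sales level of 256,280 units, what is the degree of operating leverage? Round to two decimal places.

Contribution at this volume is 256,280 × R$23.16 = R$5,935,444.80.
EBIT = R$5,935,444.80 − R$1,999,500 = R$3,935,944.80.
Degree of operating leverage = R$5,935,444.80 / R$3,935,944.80 = 1.5080.

1.51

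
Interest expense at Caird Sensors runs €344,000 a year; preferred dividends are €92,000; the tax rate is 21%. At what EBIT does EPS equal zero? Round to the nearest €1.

€460,456

Preferred dividends are paid after tax, so their pre-tax equivalent is €92,000 ÷ (1 − 0.21) = €116,455.70.
EPS = 0 when EBIT covers interest plus the pre-tax preferred burden: €344,000 + €116,455.70 = €460,455.70.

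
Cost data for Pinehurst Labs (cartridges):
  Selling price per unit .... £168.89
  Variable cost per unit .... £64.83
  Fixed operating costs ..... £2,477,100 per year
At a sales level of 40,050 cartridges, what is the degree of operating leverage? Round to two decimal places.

2.47

Total contribution margin = 40,050 × £104.06 = £4,167,603.00.
Operating income = contribution − fixed costs = £4,167,603.00 − £2,477,100 = £1,690,503.00.
DOL = contribution ÷ EBIT = £4,167,603.00 ÷ £1,690,503.00 = 2.4653.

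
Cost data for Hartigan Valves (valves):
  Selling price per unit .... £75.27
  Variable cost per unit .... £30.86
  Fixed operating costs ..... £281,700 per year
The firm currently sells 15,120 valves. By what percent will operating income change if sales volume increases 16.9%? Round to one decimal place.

Contribution at this volume is 15,120 × £44.41 = £671,479.20.
Operating income = contribution − fixed costs = £671,479.20 − £281,700 = £389,779.20.
So DOL = total CM / EBIT = £671,479.20 / £389,779.20 = 1.7227.
%ΔEBIT = DOL × %ΔSales = 1.7227 × +16.9% = +29.1%.

+29.1%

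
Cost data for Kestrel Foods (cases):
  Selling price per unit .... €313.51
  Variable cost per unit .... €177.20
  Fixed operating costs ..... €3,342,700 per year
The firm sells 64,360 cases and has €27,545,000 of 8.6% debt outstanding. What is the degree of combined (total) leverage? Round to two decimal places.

Contribution at this volume is 64,360 × €136.31 = €8,772,911.60.
Subtracting fixed costs: EBIT = €8,772,911.60 − €3,342,700 = €5,430,211.60. Interest = €2,368,870.00.
DOL = €8,772,911.60 ÷ €5,430,211.60 = 1.6156; DFL = €5,430,211.60 ÷ €3,061,341.60 = 1.7738.
Combined leverage = 1.6156 × 1.7738 = 2.8658.

2.87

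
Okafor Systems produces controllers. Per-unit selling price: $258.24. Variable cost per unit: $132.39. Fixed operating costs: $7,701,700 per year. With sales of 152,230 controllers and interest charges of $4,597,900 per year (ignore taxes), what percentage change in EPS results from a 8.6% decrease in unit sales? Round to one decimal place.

-24.0%

Total contribution margin = 152,230 × $125.85 = $19,158,145.50.
EBIT = $19,158,145.50 − $7,701,700 = $11,456,445.50.
Interest = $4,597,900.00, so EBIT − I = $6,858,545.50.
DCL = total CM / (EBIT − I) = $19,158,145.50 / $6,858,545.50 = 2.7933.
EPS therefore changes by 2.7933 × (-8.6%) = -24.0%.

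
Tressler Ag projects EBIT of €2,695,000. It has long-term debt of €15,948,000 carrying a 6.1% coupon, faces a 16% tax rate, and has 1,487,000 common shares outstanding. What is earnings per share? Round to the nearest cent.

€0.97

Interest = €972,828.00, so EBT = €2,695,000 − €972,828.00 = €1,722,172.00.
After tax at 16%: net income = €1,722,172.00 × 0.84 = €1,446,624.48.
EPS = €1,446,624.48 ÷ 1,487,000 = €0.97.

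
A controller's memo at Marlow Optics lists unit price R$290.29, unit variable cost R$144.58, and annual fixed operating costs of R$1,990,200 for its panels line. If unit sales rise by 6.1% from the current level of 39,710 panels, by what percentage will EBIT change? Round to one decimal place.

Contribution at this volume is 39,710 × R$145.71 = R$5,786,144.10.
EBIT = R$5,786,144.10 − R$1,990,200 = R$3,795,944.10.
So DOL = total CM / EBIT = R$5,786,144.10 / R$3,795,944.10 = 1.5243.
%ΔEBIT = DOL × %ΔSales = 1.5243 × +6.1% = +9.3%.

+9.3%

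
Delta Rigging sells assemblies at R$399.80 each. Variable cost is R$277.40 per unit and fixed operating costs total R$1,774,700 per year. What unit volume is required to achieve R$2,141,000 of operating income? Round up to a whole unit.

31,992 assemblies

Unit CM = price − variable cost = R$399.80 − R$277.40 = R$122.40.
Required volume = (fixed costs + target profit) ÷ CM = (R$1,774,700 + R$2,141,000) ÷ R$122.40 = 31,991.01, so 31,992 assemblies.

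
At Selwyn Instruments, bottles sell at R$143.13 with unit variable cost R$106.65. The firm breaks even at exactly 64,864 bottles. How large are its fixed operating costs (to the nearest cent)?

Unit CM = price − variable cost = R$143.13 − R$106.65 = R$36.48.
Since BE = FC / CM, FC = 64,864 × R$36.48 = R$2,366,238.72.

R$2,366,238.72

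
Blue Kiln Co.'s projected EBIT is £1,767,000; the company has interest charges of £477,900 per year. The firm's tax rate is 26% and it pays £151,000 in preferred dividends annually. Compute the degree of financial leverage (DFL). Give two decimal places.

1.63

Annual interest charges come to £477,900.00.
Pre-tax preferred-dividend burden = £151,000 ÷ (1 − 0.26) = £204,054.05.
DFL = EBIT ÷ [EBIT − I − D_p/(1−t)] = £1,767,000 ÷ [£1,767,000 − £477,900.00 − £204,054.05] = £1,767,000 ÷ £1,085,045.95 = 1.6285.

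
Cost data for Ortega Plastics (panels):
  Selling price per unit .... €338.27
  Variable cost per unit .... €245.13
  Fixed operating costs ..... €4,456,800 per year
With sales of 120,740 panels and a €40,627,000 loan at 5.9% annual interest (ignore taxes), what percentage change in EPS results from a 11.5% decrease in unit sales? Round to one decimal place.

-29.4%

Contribution at this volume is 120,740 × €93.14 = €11,245,723.60.
Operating income = contribution − fixed costs = €11,245,723.60 − €4,456,800 = €6,788,923.60.
After interest of €2,396,993.00, pre-tax earnings = €4,391,930.60.
Degree of combined leverage = contribution ÷ (EBIT − I) = €11,245,723.60 ÷ €4,391,930.60 = 2.5605.
EPS therefore changes by 2.5605 × (-11.5%) = -29.4%.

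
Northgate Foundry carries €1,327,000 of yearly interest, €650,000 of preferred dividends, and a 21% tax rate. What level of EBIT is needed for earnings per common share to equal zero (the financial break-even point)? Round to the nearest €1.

Preferred dividends are paid after tax, so their pre-tax equivalent is €650,000 ÷ (1 − 0.21) = €822,784.81.
EPS = 0 when EBIT covers interest plus the pre-tax preferred burden: €1,327,000 + €822,784.81 = €2,149,784.81.

€2,149,785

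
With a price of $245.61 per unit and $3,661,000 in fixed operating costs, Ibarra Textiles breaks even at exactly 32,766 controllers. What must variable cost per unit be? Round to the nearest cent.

Contribution per unit must be FC / Q = $3,661,000 / 32,766 = $111.7317.
Hence VC = price − CM = $245.61 − $111.7317 = $133.88.

$133.88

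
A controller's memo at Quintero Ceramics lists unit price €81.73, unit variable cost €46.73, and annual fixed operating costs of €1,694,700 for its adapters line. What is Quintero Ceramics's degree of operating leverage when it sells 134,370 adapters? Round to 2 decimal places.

1.56

At 134,370 units, contribution = 134,370 × €35.00 = €4,702,950.00.
EBIT = €4,702,950.00 − €1,694,700 = €3,008,250.00.
So DOL = total CM / EBIT = €4,702,950.00 / €3,008,250.00 = 1.5634.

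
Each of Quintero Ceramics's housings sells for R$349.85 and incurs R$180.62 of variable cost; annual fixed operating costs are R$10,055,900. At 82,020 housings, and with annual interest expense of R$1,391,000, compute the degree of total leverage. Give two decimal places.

Total contribution margin = 82,020 × R$169.23 = R$13,880,244.60.
Subtracting fixed costs: EBIT = R$13,880,244.60 − R$10,055,900 = R$3,824,344.60. Interest = R$1,391,000.00.
DOL = R$13,880,244.60 ÷ R$3,824,344.60 = 3.6294; DFL = R$3,824,344.60 ÷ R$2,433,344.60 = 1.5716.
DCL = DOL × DFL = 3.6294 × 1.5716 = 5.7040.

5.70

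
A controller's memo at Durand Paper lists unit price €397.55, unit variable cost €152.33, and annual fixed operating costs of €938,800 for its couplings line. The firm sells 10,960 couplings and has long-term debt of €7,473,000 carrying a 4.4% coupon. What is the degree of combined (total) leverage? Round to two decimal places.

Contribution at this volume is 10,960 × €245.22 = €2,687,611.20.
Operating income = contribution − fixed costs = €2,687,611.20 − €938,800 = €1,748,811.20. Interest = €328,812.00, so EBIT − I = €1,419,999.20.
DCL = contribution ÷ (EBIT − I) = €2,687,611.20 ÷ €1,419,999.20 = 1.8927.

1.89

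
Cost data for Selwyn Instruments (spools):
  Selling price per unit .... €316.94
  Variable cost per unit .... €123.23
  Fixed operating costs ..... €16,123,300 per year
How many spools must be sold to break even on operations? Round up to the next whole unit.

83,235 spools

Unit CM = price − variable cost = €316.94 − €123.23 = €193.71.
Units to break even: €16,123,300 ÷ €193.71 = 83,234.22, rounded up to 83,235.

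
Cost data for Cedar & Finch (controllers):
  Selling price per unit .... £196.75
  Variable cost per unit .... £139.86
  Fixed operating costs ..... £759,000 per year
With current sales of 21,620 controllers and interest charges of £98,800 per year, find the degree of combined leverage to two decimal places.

Total contribution margin = 21,620 × £56.89 = £1,229,961.80.
Subtracting fixed costs: EBIT = £1,229,961.80 − £759,000 = £470,961.80. Interest = £98,800.00, so EBIT − I = £372,161.80.
Degree of total leverage = total CM / (EBIT − interest) = £1,229,961.80 / £372,161.80 = 3.3049.

3.30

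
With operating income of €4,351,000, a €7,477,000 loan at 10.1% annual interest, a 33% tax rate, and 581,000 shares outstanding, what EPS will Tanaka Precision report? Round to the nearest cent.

Interest = €755,177.00, so EBT = €4,351,000 − €755,177.00 = €3,595,823.00.
After tax at 33%: net income = €3,595,823.00 × 0.67 = €2,409,201.41.
EPS = €2,409,201.41 ÷ 581,000 = €4.15.

€4.15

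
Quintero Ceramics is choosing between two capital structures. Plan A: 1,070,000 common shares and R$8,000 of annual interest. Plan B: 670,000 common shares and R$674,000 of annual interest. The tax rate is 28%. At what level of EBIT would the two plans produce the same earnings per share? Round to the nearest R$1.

Set EPS_A = EPS_B: (EBIT − R$8,000)(1 − 0.28) ÷ 1,070,000 = (EBIT − R$674,000)(1 − 0.28) ÷ 670,000.
Cancelling (1 − t) and cross-multiplying: 670,000·(EBIT − 8,000) = 1,070,000·(EBIT − 674,000).
EBIT × (1,070,000 − 670,000) = 674,000 × 1,070,000 − 8,000 × 670,000 = 715,820,000,000, so EBIT = 715,820,000,000 ÷ 400,000 = 1,789,550.00.

R$1,789,550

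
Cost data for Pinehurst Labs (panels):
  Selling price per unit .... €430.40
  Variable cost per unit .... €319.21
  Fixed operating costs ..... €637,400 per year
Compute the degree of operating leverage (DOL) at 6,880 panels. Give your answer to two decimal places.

Total contribution margin = 6,880 × €111.19 = €764,987.20.
EBIT = €764,987.20 − €637,400 = €127,587.20.
So DOL = total CM / EBIT = €764,987.20 / €127,587.20 = 5.9958.

6.00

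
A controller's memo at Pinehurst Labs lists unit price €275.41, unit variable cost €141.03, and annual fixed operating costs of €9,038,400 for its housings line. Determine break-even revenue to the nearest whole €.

€18,524,079

CM per unit = €275.41 − €141.03 = €134.38; CM ratio = €134.38 / €275.41 = 0.4879.
Break-even sales = FC ÷ CM ratio = €9,038,400 × €275.41 / €134.38 = €18,524,079.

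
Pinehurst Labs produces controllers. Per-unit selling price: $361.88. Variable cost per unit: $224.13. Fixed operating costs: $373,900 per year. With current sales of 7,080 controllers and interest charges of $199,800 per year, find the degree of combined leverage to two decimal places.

At 7,080 units, contribution = 7,080 × $137.75 = $975,270.00.
Operating income = contribution − fixed costs = $975,270.00 − $373,900 = $601,370.00. Interest = $199,800.00, so EBIT − I = $401,570.00.
DCL = contribution ÷ (EBIT − I) = $975,270.00 ÷ $401,570.00 = 2.4286.

2.43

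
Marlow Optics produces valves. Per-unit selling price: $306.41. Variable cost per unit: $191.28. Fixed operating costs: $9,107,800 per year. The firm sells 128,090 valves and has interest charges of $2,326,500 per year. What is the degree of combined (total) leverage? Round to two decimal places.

At 128,090 units, contribution = 128,090 × $115.13 = $14,747,001.70.
EBIT = $14,747,001.70 − $9,107,800 = $5,639,201.70. Interest = $2,326,500.00, so EBIT − I = $3,312,701.70.
DCL = contribution ÷ (EBIT − I) = $14,747,001.70 ÷ $3,312,701.70 = 4.4517.

4.45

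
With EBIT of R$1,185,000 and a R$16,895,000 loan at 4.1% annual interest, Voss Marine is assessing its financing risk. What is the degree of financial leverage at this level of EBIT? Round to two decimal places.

2.41

Interest = R$692,695.00.
Degree of financial leverage = EBIT / (EBIT − interest) = R$1,185,000 / R$492,305.00 = 2.4070.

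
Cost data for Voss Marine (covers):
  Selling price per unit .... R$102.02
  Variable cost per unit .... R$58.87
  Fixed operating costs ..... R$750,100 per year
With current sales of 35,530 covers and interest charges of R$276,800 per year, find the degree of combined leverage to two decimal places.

At 35,530 units, contribution = 35,530 × R$43.15 = R$1,533,119.50.
Subtracting fixed costs: EBIT = R$1,533,119.50 − R$750,100 = R$783,019.50. Interest = R$276,800.00.
DOL = R$1,533,119.50 ÷ R$783,019.50 = 1.9580; DFL = R$783,019.50 ÷ R$506,219.50 = 1.5468.
DCL = DOL × DFL = 1.9580 × 1.5468 = 3.0286.

3.03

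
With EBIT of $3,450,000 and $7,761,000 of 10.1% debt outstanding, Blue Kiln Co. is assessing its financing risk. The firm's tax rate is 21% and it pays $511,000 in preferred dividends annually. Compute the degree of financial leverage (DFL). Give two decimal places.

1.71

Annual interest charges come to $783,861.00.
Preferred dividends grossed up pre-tax: $511,000 / (1 − 0.21) = $646,835.44.
DFL = EBIT ÷ [EBIT − I − D_p/(1−t)] = $3,450,000 ÷ [$3,450,000 − $783,861.00 − $646,835.44] = $3,450,000 ÷ $2,019,303.56 = 1.7085.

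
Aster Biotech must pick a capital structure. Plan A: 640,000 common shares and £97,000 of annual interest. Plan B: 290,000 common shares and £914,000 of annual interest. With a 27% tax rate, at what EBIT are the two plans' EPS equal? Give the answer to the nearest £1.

At indifference, (EBIT − 97,000)(1 − t)/640,000 = (EBIT − 914,000)(1 − t)/290,000.
Cancelling (1 − t) and cross-multiplying: 290,000·(EBIT − 97,000) = 640,000·(EBIT − 914,000).
EBIT × (640,000 − 290,000) = 914,000 × 640,000 − 97,000 × 290,000 = 556,830,000,000, so EBIT = 556,830,000,000 ÷ 350,000 = 1,590,942.86.

£1,590,943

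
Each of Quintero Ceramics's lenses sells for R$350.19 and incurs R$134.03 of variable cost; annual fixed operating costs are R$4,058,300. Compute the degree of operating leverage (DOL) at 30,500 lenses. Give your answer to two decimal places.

Total contribution margin = 30,500 × R$216.16 = R$6,592,880.00.
EBIT = R$6,592,880.00 − R$4,058,300 = R$2,534,580.00.
DOL = contribution ÷ EBIT = R$6,592,880.00 ÷ R$2,534,580.00 = 2.6012.

2.60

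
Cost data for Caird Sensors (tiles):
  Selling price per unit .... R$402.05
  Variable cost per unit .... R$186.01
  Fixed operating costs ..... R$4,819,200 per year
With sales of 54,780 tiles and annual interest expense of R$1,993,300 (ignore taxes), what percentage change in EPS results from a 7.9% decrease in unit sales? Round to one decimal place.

Contribution at this volume is 54,780 × R$216.04 = R$11,834,671.20.
Operating income = contribution − fixed costs = R$11,834,671.20 − R$4,819,200 = R$7,015,471.20.
After interest of R$1,993,300.00, pre-tax earnings = R$5,022,171.20.
DCL = total CM / (EBIT − I) = R$11,834,671.20 / R$5,022,171.20 = 2.3565.
%ΔEPS = DCL × %ΔSales = 2.3565 × -7.9% = -18.6%.

-18.6%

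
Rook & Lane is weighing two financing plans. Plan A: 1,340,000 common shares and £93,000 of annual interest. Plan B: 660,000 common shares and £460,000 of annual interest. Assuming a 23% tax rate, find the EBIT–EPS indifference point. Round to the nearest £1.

Set EPS_A = EPS_B: (EBIT − £93,000)(1 − 0.23) ÷ 1,340,000 = (EBIT − £460,000)(1 − 0.23) ÷ 660,000.
The (1 − t) factor cancels: (EBIT − 93,000) × 660,000 = (EBIT − 460,000) × 1,340,000.
Solving, EBIT = (460,000·1,340,000 − 93,000·660,000) / (1,340,000 − 660,000) = 555,020,000,000 / 680,000 = 816,205.88.

£816,206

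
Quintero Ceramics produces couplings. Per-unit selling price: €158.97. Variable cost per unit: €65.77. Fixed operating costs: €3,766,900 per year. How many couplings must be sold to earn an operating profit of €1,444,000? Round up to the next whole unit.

Each unit contributes €158.97 − €65.77 = €93.20.
Units = (FC + target) / CM = (€3,766,900 + €1,444,000) / €93.20 = 55,910.94, so 55,911 couplings.

55,911 couplings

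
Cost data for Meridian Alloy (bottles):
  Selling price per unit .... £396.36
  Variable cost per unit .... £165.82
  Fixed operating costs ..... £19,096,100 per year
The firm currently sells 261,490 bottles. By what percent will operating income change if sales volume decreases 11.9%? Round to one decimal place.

-17.4%

Contribution at this volume is 261,490 × £230.54 = £60,283,904.60.
EBIT = £60,283,904.60 − £19,096,100 = £41,187,804.60.
Degree of operating leverage = £60,283,904.60 / £41,187,804.60 = 1.4636.
Operating income changes by 1.4636 × -11.9% = -17.4%.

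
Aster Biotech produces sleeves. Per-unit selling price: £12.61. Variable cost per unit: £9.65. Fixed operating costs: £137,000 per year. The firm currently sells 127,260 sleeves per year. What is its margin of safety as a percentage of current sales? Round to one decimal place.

63.6%

Contribution margin per unit = £12.61 − £9.65 = £2.96. Break-even units = £137,000 ÷ £2.96 = 46,283.78; break-even revenue = 46,283.78 × £12.61 = £583,638.51.
Actual sales revenue = 127,260 × £12.61 = £1,604,748.60.
Margin of safety = (£1,604,748.60 − £583,638.51) ÷ £1,604,748.60 = 63.6%.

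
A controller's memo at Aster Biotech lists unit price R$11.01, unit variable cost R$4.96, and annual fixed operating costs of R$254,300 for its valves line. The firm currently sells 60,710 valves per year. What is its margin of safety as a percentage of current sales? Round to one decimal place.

30.8%

Unit CM = price − variable cost = R$11.01 − R$4.96 = R$6.05. Break-even units = R$254,300 ÷ R$6.05 = 42,033.06; break-even revenue = 42,033.06 × R$11.01 = R$462,783.97.
Actual sales revenue = 60,710 × R$11.01 = R$668,417.10.
Margin of safety = (R$668,417.10 − R$462,783.97) ÷ R$668,417.10 = 30.8%.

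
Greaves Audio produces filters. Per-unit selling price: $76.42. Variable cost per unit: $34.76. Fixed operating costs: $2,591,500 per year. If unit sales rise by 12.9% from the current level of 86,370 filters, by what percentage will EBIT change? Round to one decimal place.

Total contribution margin = 86,370 × $41.66 = $3,598,174.20.
Subtracting fixed costs: EBIT = $3,598,174.20 − $2,591,500 = $1,006,674.20.
Degree of operating leverage = $3,598,174.20 / $1,006,674.20 = 3.5743.
So EBIT moves 3.5743 × (+12.9%) = +46.1%.

+46.1%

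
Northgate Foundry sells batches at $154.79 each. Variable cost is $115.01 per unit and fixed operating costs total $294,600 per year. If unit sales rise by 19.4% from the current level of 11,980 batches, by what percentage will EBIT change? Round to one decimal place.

At 11,980 units, contribution = 11,980 × $39.78 = $476,564.40.
Operating income = contribution − fixed costs = $476,564.40 − $294,600 = $181,964.40.
So DOL = total CM / EBIT = $476,564.40 / $181,964.40 = 2.6190.
%ΔEBIT = DOL × %ΔSales = 2.6190 × +19.4% = +50.8%.

+50.8%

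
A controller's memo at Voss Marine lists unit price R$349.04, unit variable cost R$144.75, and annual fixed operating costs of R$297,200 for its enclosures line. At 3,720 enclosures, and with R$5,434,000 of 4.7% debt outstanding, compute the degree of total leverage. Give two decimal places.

3.66

Total contribution margin = 3,720 × R$204.29 = R$759,958.80.
EBIT = R$759,958.80 − R$297,200 = R$462,758.80. Interest = R$255,398.00.
DOL = R$759,958.80 ÷ R$462,758.80 = 1.6422; DFL = R$462,758.80 ÷ R$207,360.80 = 2.2317.
DCL = DOL × DFL = 1.6422 × 2.2317 = 3.6649.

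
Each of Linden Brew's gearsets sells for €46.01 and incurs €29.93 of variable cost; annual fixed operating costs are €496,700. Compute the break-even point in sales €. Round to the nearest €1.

€1,421,217

Contribution margin per unit = €46.01 − €29.93 = €16.08, a CM ratio of €16.08 ÷ €46.01 = 0.3495.
Break-even sales = FC ÷ CM ratio = €496,700 × €46.01 / €16.08 = €1,421,217.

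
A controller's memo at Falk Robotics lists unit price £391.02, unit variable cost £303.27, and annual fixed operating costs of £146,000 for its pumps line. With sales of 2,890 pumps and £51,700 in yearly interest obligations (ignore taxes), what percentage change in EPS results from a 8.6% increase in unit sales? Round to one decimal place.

+39.0%

At 2,890 units, contribution = 2,890 × £87.75 = £253,597.50.
EBIT = £253,597.50 − £146,000 = £107,597.50.
Interest = £51,700.00, so EBIT − I = £55,897.50.
Degree of combined leverage = contribution ÷ (EBIT − I) = £253,597.50 ÷ £55,897.50 = 4.5368.
EPS therefore changes by 4.5368 × (+8.6%) = +39.0%.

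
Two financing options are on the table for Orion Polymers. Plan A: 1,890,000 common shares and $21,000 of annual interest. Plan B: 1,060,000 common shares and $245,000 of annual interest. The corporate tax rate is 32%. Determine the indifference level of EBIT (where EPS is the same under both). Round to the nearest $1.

Set EPS_A = EPS_B: (EBIT − $21,000)(1 − 0.32) ÷ 1,890,000 = (EBIT − $245,000)(1 − 0.32) ÷ 1,060,000.
Cancelling (1 − t) and cross-multiplying: 1,060,000·(EBIT − 21,000) = 1,890,000·(EBIT − 245,000).
EBIT × (1,890,000 − 1,060,000) = 245,000 × 1,890,000 − 21,000 × 1,060,000 = 440,790,000,000, so EBIT = 440,790,000,000 ÷ 830,000 = 531,072.29.

$531,072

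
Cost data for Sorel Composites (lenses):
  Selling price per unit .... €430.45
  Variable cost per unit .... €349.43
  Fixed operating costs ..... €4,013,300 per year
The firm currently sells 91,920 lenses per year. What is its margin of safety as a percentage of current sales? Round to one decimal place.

46.1%

Unit CM = price − variable cost = €430.45 − €349.43 = €81.02. Break-even units = €4,013,300 ÷ €81.02 = 49,534.68; break-even revenue = 49,534.68 × €430.45 = €21,322,204.21.
Current sales = 91,920 × €430.45 = €39,566,964.00.
Margin of safety = (€39,566,964.00 − €21,322,204.21) ÷ €39,566,964.00 = 46.1%.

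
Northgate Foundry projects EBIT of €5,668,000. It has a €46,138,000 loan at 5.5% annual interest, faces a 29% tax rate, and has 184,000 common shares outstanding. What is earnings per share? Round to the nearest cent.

€12.08

Pre-tax income = €5,668,000 − €2,537,590.00 = €3,130,410.00.
After tax at 29%: net income = €3,130,410.00 × 0.71 = €2,222,591.10.
Per share: €2,222,591.10 / 184,000 shares = €12.08.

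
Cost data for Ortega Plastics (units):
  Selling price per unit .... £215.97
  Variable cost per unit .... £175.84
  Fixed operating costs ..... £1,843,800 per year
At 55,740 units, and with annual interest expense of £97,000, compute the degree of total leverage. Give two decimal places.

7.56

At 55,740 units, contribution = 55,740 × £40.13 = £2,236,846.20.
Subtracting fixed costs: EBIT = £2,236,846.20 − £1,843,800 = £393,046.20. Interest = £97,000.00.
DOL = £2,236,846.20 ÷ £393,046.20 = 5.6911; DFL = £393,046.20 ÷ £296,046.20 = 1.3277.
Combined leverage = 5.6911 × 1.3277 = 7.5561.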